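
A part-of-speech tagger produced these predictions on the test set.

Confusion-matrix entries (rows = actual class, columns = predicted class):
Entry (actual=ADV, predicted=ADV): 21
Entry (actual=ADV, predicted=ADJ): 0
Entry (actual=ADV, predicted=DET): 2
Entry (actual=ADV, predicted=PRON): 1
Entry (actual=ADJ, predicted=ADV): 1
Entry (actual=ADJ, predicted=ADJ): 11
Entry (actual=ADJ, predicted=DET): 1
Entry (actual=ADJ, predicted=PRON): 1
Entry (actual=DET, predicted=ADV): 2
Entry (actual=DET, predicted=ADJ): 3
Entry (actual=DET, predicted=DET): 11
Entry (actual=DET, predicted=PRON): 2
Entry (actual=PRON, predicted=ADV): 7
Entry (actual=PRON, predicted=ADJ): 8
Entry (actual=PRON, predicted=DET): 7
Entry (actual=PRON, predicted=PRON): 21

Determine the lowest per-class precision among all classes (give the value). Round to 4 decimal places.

0.5000

Per-class precision (TP/(TP+FP)):
  ADV: TP=21, FP=1+2+7=10 → 21/31 = 0.67742
  ADJ: TP=11, FP=0+3+8=11 → 11/22 = 0.50000
  DET: TP=11, FP=2+1+7=10 → 11/21 = 0.52381
  PRON: TP=21, FP=1+1+2=4 → 21/25 = 0.84000
Lowest is class 'ADJ' with precision = 0.5000.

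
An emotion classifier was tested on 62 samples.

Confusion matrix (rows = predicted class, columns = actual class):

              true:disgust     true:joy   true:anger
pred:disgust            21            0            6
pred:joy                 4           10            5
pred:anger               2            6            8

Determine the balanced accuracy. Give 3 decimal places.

0.608

Balanced accuracy = mean of per-class recall.
  disgust: recall = 21/27 = 0.7778
  joy: recall = 10/16 = 0.6250
  anger: recall = 8/19 = 0.4211
Mean = (0.7778 + 0.6250 + 0.4211) / 3 = 0.608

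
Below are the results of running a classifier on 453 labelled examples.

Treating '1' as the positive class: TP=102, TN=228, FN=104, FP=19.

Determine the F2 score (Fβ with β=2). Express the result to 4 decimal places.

Fβ = (1+β²)·TP / ((1+β²)·TP + β²·FN + FP), with β²=4
= 5·102 / (5·102 + 4·104 + 19) = 0.5397

0.5397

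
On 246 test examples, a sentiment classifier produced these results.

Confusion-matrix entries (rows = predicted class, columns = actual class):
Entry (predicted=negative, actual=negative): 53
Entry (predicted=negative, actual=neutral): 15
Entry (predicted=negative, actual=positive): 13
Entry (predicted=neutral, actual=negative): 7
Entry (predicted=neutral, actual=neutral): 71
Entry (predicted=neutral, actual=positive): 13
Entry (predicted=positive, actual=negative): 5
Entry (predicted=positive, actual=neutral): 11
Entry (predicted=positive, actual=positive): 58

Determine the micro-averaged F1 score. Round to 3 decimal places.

Micro-averaging pools counts across classes: ΣTP=182, ΣFP=64, ΣFN=64.
Micro-F1 score = 2·TP/(2·TP+FP+FN) on pooled counts = 0.740 (equals overall accuracy in single-label multiclass).

0.740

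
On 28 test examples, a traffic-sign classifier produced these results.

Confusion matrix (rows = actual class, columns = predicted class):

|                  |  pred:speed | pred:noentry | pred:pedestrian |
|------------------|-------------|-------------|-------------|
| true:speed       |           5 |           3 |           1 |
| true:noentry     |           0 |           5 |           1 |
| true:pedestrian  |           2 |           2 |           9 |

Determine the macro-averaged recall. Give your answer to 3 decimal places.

Per-class recall (TP/(TP+FN)):
  speed: TP=5, FN=3+1=4 → 5/9 = 0.5556
  noentry: TP=5, FN=0+1=1 → 5/6 = 0.8333
  pedestrian: TP=9, FN=2+2=4 → 9/13 = 0.6923
Macro-recall = mean = (0.5556 + 0.8333 + 0.6923) / 3 = 0.694

0.694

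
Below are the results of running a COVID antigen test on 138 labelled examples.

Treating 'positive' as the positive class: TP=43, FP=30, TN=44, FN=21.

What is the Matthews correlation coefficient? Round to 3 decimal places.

MCC = (TP·TN − FP·FN) / √((TP+FP)(TP+FN)(TN+FP)(TN+FN))
Numerator = 43·44 − 30·21 = 1262
Denominator = √(73·64·74·65) = √22472320 = 4740.4979
MCC = 1262 / 4740.4979 = 0.266

0.266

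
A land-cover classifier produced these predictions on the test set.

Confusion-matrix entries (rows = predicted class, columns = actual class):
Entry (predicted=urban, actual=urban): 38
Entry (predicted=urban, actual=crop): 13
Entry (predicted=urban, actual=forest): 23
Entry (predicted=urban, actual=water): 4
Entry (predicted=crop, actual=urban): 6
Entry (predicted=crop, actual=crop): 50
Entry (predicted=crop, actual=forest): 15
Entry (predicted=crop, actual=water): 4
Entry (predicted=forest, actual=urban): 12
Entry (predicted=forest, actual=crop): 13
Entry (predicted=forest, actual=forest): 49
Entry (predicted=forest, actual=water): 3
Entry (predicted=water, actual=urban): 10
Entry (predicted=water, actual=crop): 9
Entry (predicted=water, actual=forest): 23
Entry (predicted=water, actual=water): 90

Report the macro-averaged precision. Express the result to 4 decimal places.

0.6180

Per-class precision (TP/(TP+FP)):
  urban: TP=38, FP=13+23+4=40 → 38/78 = 0.48718
  crop: TP=50, FP=6+15+4=25 → 50/75 = 0.66667
  forest: TP=49, FP=12+13+3=28 → 49/77 = 0.63636
  water: TP=90, FP=10+9+23=42 → 90/132 = 0.68182
Macro-precision = mean = (0.48718 + 0.66667 + 0.63636 + 0.68182) / 4 = 0.6180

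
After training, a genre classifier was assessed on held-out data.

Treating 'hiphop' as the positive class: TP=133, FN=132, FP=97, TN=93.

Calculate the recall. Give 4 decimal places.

0.5019

Recall = TP/(TP+FN) = 133/(133+132) = 133/265 = 0.5019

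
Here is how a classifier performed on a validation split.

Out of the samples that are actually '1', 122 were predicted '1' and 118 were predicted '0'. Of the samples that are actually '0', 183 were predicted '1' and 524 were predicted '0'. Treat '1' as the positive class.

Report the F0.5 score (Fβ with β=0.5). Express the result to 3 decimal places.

0.418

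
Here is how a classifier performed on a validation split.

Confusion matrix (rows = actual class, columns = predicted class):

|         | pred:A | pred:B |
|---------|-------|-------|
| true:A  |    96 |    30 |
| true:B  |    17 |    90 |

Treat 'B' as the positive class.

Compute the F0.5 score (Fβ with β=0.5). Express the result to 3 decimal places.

Fβ = (1+β²)·TP / ((1+β²)·TP + β²·FN + FP), with β²=1/4
= 1.25·90 / (1.25·90 + 0.25·17 + 30) = 0.767

0.767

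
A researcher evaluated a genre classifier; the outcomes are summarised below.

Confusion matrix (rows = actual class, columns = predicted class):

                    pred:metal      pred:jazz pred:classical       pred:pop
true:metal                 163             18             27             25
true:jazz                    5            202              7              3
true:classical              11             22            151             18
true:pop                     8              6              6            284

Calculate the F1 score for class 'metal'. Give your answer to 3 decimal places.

F1 score = 2·TP/(2·TP+FP+FN).
metal: TP=163, FP=5+11+8=24, FN=18+27+25=70 → 326/420 = 0.7762

0.776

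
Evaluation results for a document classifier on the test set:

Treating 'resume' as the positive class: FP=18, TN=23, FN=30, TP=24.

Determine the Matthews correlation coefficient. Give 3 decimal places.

MCC = (TP·TN − FP·FN) / √((TP+FP)(TP+FN)(TN+FP)(TN+FN))
Numerator = 24·23 − 18·30 = 12
Denominator = √(42·54·41·53) = √4928364 = 2219.9919
MCC = 12 / 2219.9919 = 0.005

0.005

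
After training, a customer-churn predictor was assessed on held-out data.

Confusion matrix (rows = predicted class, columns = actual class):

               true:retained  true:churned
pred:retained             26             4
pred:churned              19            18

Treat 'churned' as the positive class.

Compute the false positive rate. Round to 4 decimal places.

FPR = FP/(FP+TN) = 19/(19+26) = 0.4222

0.4222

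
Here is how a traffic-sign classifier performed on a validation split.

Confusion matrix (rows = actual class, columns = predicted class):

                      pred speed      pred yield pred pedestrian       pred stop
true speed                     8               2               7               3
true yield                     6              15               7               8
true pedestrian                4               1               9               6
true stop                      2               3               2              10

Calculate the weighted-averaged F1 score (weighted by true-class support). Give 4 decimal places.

Per-class F1 score (2·TP/(2·TP+FP+FN)):
  speed: TP=8, FP=6+4+2=12, FN=2+7+3=12 → 16/40 = 0.40000
  yield: TP=15, FP=2+1+3=6, FN=6+7+8=21 → 30/57 = 0.52632
  pedestrian: TP=9, FP=7+7+2=16, FN=4+1+6=11 → 18/45 = 0.40000
  stop: TP=10, FP=3+8+6=17, FN=2+3+2=7 → 20/44 = 0.45455
Weighted-F1 score = Σ (supportᵢ/N)·F1 scoreᵢ with N=93: (20/93)·0.40000 + (36/93)·0.52632 + (20/93)·0.40000 + (17/93)·0.45455 = 0.4589

0.4589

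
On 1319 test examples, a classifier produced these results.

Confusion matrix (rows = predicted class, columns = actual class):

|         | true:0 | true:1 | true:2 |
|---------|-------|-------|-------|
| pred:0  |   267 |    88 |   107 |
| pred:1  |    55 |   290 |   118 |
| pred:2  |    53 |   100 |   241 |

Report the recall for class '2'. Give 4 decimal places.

Take TP from the diagonal, FP from the rest of the '2' prediction marginal, FN from the rest of the '2' actual marginal.
recall = TP/(TP+FN).
2: TP=241, FN=107+118=225 → 241/466 = 0.51717

0.5172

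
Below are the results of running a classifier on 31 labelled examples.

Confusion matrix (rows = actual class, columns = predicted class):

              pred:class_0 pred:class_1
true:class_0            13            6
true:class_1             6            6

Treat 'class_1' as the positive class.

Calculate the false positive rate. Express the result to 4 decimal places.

FPR = FP/(FP+TN) = 6/(6+13) = 0.3158

0.3158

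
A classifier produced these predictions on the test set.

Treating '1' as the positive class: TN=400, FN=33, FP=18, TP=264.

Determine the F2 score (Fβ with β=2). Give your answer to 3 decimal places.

0.898

Fβ = (1+β²)·TP / ((1+β²)·TP + β²·FN + FP), with β²=4
= 5·264 / (5·264 + 4·33 + 18) = 0.898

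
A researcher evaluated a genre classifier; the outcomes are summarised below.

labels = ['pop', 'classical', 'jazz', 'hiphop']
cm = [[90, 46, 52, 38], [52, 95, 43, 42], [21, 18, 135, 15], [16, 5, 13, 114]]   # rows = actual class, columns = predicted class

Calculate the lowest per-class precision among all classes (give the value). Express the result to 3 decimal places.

Per-class precision (TP/(TP+FP)):
  pop: TP=90, FP=52+21+16=89 → 90/179 = 0.5028
  classical: TP=95, FP=46+18+5=69 → 95/164 = 0.5793
  jazz: TP=135, FP=52+43+13=108 → 135/243 = 0.5556
  hiphop: TP=114, FP=38+42+15=95 → 114/209 = 0.5455
Lowest is class 'pop' with precision = 0.503.

0.503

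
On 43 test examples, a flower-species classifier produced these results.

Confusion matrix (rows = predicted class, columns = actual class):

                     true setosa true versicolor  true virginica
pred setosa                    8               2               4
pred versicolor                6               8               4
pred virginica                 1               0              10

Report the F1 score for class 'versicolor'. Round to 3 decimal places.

0.571

Treat 'versicolor' as positive and all other classes as negative.
F1 score = 2·TP/(2·TP+FP+FN).
versicolor: TP=8, FP=6+4=10, FN=2+0=2 → 16/28 = 0.5714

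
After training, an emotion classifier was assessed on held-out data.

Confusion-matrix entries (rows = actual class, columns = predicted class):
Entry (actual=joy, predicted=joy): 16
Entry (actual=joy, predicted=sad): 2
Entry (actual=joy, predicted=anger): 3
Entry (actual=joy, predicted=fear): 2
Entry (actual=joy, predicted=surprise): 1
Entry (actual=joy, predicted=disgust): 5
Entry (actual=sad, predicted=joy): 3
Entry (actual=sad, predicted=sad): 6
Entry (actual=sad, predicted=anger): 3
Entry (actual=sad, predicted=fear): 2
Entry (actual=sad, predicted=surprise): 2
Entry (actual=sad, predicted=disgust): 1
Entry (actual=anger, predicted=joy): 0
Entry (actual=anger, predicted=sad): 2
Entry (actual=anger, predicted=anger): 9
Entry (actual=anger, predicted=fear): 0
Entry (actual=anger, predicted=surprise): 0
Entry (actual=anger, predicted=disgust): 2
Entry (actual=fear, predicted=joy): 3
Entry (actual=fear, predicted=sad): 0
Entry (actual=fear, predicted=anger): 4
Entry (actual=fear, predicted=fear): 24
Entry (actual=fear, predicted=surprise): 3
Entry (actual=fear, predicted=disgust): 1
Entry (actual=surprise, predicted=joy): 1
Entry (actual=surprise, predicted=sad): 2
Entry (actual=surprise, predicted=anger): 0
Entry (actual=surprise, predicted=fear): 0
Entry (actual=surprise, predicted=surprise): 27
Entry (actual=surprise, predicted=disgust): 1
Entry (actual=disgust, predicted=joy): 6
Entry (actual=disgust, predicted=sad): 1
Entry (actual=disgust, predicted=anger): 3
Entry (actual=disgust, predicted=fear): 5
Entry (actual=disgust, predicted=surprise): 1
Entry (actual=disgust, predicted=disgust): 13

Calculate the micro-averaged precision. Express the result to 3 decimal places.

0.617

Micro-averaging pools counts across classes: ΣTP=95, ΣFP=59, ΣFN=59.
Micro-precision = TP/(TP+FP) on pooled counts = 0.617 (equals overall accuracy in single-label multiclass).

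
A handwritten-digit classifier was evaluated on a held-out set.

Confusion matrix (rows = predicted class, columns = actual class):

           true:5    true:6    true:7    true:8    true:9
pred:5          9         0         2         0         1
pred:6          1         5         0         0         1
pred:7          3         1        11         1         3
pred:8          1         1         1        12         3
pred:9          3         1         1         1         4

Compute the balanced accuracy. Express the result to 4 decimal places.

Balanced accuracy = mean of per-class recall.
  5: recall = 9/17 = 0.52941
  6: recall = 5/8 = 0.62500
  7: recall = 11/15 = 0.73333
  8: recall = 12/14 = 0.85714
  9: recall = 4/12 = 0.33333
Mean = (0.52941 + 0.62500 + 0.73333 + 0.85714 + 0.33333) / 5 = 0.6156

0.6156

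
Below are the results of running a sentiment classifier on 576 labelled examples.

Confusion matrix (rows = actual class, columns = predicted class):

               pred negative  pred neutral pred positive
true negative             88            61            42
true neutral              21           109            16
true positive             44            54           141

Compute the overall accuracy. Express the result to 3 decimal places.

Accuracy = trace / total = (88+109+141=338) / 576 = 338/576 = 0.587

0.587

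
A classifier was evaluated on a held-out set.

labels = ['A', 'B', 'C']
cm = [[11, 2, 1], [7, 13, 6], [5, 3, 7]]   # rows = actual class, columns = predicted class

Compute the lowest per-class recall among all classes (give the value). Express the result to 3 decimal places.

0.467

Per-class recall (TP/(TP+FN)):
  A: TP=11, FN=2+1=3 → 11/14 = 0.7857
  B: TP=13, FN=7+6=13 → 13/26 = 0.5000
  C: TP=7, FN=5+3=8 → 7/15 = 0.4667
Lowest is class 'C' with recall = 0.467.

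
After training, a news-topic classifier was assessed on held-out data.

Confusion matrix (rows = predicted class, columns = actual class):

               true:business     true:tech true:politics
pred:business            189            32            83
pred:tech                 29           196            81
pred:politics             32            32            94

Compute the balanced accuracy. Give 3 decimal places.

0.625

Balanced accuracy = mean of per-class recall.
  business: recall = 189/250 = 0.7560
  tech: recall = 196/260 = 0.7538
  politics: recall = 94/258 = 0.3643
Mean = (0.7560 + 0.7538 + 0.3643) / 3 = 0.625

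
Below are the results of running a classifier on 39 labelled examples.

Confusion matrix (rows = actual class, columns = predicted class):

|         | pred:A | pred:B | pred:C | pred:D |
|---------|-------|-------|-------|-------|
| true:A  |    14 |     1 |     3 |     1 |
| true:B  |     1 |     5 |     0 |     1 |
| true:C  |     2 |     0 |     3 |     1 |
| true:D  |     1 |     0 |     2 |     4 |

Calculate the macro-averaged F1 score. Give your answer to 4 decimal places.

0.6315

Per-class F1 score (2·TP/(2·TP+FP+FN)):
  A: TP=14, FP=1+2+1=4, FN=1+3+1=5 → 28/37 = 0.75676
  B: TP=5, FP=1+0+0=1, FN=1+0+1=2 → 10/13 = 0.76923
  C: TP=3, FP=3+0+2=5, FN=2+0+1=3 → 6/14 = 0.42857
  D: TP=4, FP=1+1+1=3, FN=1+0+2=3 → 8/14 = 0.57143
Macro-F1 score = mean = (0.75676 + 0.76923 + 0.42857 + 0.57143) / 4 = 0.6315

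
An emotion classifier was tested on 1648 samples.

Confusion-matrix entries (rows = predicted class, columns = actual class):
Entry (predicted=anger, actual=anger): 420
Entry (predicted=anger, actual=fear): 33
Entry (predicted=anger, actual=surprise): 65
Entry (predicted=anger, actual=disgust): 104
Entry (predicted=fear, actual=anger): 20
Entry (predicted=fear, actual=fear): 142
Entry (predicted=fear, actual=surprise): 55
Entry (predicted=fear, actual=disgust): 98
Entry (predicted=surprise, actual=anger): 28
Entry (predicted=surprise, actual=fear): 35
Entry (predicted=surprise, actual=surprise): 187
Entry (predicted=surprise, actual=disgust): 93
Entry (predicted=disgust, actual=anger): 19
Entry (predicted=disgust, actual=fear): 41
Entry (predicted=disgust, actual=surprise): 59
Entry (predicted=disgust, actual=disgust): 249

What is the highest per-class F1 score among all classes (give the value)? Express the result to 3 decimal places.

0.757

Per-class F1 score (2·TP/(2·TP+FP+FN)):
  anger: TP=420, FP=33+65+104=202, FN=20+28+19=67 → 840/1109 = 0.7574
  fear: TP=142, FP=20+55+98=173, FN=33+35+41=109 → 284/566 = 0.5018
  surprise: TP=187, FP=28+35+93=156, FN=65+55+59=179 → 374/709 = 0.5275
  disgust: TP=249, FP=19+41+59=119, FN=104+98+93=295 → 498/912 = 0.5461
Highest is class 'anger' with F1 score = 0.757.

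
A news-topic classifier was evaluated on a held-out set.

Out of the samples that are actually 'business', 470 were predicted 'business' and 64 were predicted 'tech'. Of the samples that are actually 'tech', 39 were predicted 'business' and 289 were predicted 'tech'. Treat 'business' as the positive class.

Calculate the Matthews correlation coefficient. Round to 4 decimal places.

0.7516

MCC = (TP·TN − FP·FN) / √((TP+FP)(TP+FN)(TN+FP)(TN+FN))
Numerator = 470·289 − 39·64 = 133334
Denominator = √(509·534·328·353) = √31470785904 = 177400.0730
MCC = 133334 / 177400.0730 = 0.7516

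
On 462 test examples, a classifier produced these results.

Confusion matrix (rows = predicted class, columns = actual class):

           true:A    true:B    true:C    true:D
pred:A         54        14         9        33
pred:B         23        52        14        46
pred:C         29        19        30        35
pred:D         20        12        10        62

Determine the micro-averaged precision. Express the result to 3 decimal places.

Micro-averaging pools counts across classes: ΣTP=198, ΣFP=264, ΣFN=264.
Micro-precision = TP/(TP+FP) on pooled counts = 0.429 (equals overall accuracy in single-label multiclass).

0.429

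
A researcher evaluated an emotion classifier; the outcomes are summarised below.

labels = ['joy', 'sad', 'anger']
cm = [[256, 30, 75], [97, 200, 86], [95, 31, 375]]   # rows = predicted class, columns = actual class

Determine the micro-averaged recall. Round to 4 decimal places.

0.6675

Micro-averaging pools counts across classes: ΣTP=831, ΣFP=414, ΣFN=414.
Micro-recall = TP/(TP+FN) on pooled counts = 0.6675 (equals overall accuracy in single-label multiclass).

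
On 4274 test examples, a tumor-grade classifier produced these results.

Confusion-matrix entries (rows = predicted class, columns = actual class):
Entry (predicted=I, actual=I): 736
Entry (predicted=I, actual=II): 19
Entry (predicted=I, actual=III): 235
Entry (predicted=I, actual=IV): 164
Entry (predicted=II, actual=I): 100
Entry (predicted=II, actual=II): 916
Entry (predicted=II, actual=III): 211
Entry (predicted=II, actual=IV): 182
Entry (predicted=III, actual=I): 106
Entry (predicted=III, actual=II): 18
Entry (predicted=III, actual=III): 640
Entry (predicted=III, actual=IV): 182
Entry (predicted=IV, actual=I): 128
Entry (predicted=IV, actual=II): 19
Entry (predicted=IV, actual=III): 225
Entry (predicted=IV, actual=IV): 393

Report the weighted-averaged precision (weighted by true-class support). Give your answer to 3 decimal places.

0.626

Per-class precision (TP/(TP+FP)):
  I: TP=736, FP=19+235+164=418 → 736/1154 = 0.6378
  II: TP=916, FP=100+211+182=493 → 916/1409 = 0.6501
  III: TP=640, FP=106+18+182=306 → 640/946 = 0.6765
  IV: TP=393, FP=128+19+225=372 → 393/765 = 0.5137
Weighted-precision = Σ (supportᵢ/N)·precisionᵢ with N=4274: (1070/4274)·0.6378 + (972/4274)·0.6501 + (1311/4274)·0.6765 + (921/4274)·0.5137 = 0.626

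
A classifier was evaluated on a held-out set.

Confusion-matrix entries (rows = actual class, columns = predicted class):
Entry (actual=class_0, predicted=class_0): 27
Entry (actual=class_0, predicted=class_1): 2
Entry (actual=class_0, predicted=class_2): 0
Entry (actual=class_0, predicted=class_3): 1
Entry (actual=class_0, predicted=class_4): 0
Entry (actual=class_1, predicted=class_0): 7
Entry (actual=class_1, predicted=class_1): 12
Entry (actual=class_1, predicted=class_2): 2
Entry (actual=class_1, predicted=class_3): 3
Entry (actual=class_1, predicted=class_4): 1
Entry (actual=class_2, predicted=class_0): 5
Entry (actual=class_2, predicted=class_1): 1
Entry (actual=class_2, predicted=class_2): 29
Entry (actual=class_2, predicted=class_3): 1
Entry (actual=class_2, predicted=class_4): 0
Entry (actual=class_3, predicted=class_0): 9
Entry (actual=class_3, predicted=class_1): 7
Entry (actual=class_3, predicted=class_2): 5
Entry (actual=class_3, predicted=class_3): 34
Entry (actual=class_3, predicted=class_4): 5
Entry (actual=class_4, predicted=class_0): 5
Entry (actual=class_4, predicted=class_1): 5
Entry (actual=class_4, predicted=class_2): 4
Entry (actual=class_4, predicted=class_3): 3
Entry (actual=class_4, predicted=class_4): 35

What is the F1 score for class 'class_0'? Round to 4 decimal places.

0.6506

One-vs-rest for 'class_0': TP = diagonal; FP = other classes predicted 'class_0'; FN = 'class_0' predicted as other.
F1 score = 2·TP/(2·TP+FP+FN).
class_0: TP=27, FP=7+5+9+5=26, FN=2+0+1+0=3 → 54/83 = 0.65060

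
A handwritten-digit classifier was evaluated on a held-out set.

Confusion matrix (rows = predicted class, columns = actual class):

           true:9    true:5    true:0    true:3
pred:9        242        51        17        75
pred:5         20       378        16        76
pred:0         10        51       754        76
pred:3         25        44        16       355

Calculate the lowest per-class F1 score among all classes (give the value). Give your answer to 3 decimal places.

Per-class F1 score (2·TP/(2·TP+FP+FN)):
  9: TP=242, FP=51+17+75=143, FN=20+10+25=55 → 484/682 = 0.7097
  5: TP=378, FP=20+16+76=112, FN=51+51+44=146 → 756/1014 = 0.7456
  0: TP=754, FP=10+51+76=137, FN=17+16+16=49 → 1508/1694 = 0.8902
  3: TP=355, FP=25+44+16=85, FN=75+76+76=227 → 710/1022 = 0.6947
Lowest is class '3' with F1 score = 0.695.

0.695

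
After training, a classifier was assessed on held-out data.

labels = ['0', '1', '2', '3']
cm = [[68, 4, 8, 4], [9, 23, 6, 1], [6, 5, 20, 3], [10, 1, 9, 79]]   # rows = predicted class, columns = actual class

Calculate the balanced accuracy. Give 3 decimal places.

0.700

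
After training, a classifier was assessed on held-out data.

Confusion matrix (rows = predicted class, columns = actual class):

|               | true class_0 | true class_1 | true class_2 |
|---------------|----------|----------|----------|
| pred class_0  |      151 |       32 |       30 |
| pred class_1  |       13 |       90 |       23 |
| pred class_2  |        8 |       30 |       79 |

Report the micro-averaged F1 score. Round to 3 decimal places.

0.702

Micro-averaging pools counts across classes: ΣTP=320, ΣFP=136, ΣFN=136.
Micro-F1 score = 2·TP/(2·TP+FP+FN) on pooled counts = 0.702 (equals overall accuracy in single-label multiclass).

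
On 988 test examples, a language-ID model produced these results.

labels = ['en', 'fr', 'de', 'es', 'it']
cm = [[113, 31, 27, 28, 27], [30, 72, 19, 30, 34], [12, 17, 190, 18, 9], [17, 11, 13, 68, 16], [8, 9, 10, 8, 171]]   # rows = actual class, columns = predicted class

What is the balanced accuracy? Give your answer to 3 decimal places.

0.607

Balanced accuracy = mean of per-class recall.
  en: recall = 113/226 = 0.5000
  fr: recall = 72/185 = 0.3892
  de: recall = 190/246 = 0.7724
  es: recall = 68/125 = 0.5440
  it: recall = 171/206 = 0.8301
Mean = (0.5000 + 0.3892 + 0.7724 + 0.5440 + 0.8301) / 5 = 0.607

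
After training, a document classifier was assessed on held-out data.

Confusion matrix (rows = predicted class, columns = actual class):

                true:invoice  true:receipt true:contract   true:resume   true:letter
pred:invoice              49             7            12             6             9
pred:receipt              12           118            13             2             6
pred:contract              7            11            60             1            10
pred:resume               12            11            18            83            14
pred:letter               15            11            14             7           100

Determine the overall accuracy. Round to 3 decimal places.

0.674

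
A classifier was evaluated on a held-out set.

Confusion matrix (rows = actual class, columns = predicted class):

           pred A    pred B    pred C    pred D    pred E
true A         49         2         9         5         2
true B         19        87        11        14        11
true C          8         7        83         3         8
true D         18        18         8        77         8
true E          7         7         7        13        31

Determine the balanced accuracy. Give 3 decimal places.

Balanced accuracy = mean of per-class recall.
  A: recall = 49/67 = 0.7313
  B: recall = 87/142 = 0.6127
  C: recall = 83/109 = 0.7615
  D: recall = 77/129 = 0.5969
  E: recall = 31/65 = 0.4769
Mean = (0.7313 + 0.6127 + 0.7615 + 0.5969 + 0.4769) / 5 = 0.636

0.636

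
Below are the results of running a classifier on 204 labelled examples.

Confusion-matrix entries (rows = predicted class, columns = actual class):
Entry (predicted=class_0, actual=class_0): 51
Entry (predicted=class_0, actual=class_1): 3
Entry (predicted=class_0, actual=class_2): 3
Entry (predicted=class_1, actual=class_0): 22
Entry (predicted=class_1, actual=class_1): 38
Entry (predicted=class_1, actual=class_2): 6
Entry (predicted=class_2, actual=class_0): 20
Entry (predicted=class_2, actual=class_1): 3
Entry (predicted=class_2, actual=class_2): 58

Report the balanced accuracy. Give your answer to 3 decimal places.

Balanced accuracy = mean of per-class recall.
  class_0: recall = 51/93 = 0.5484
  class_1: recall = 38/44 = 0.8636
  class_2: recall = 58/67 = 0.8657
Mean = (0.5484 + 0.8636 + 0.8657) / 3 = 0.759

0.759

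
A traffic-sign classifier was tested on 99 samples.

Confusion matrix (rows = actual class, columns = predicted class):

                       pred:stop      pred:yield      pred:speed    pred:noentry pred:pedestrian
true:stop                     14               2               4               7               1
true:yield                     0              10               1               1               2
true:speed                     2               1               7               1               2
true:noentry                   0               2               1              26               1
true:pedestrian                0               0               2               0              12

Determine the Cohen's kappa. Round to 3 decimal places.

Observed agreement pₒ = trace/N = 69/99 = 0.6970
Expected agreement pₑ = Σ (rowᵢ·colᵢ)/N² = (28·16 + 14·15 + 13·15 + 30·35 + 14·18)/99² = 0.2199
κ = (pₒ − pₑ)/(1 − pₑ) = (0.6970 − 0.2199)/(1 − 0.2199) = 0.612

0.612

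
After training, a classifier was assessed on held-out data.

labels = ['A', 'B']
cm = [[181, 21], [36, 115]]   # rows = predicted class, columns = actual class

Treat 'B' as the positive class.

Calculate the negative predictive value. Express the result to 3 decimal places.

0.896

NPV = TN/(TN+FN) = 181/(181+21) = 0.896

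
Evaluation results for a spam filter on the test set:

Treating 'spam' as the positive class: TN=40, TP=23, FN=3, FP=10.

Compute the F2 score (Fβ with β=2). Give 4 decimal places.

0.8394

Fβ = (1+β²)·TP / ((1+β²)·TP + β²·FN + FP), with β²=4
= 5·23 / (5·23 + 4·3 + 10) = 0.8394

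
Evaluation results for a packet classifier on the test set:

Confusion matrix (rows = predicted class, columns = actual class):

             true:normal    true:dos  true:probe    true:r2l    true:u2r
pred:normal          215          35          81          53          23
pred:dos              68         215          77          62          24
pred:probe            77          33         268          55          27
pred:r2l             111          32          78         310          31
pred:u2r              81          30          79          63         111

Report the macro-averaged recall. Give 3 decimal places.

0.511

Per-class recall (TP/(TP+FN)):
  normal: TP=215, FN=68+77+111+81=337 → 215/552 = 0.3895
  dos: TP=215, FN=35+33+32+30=130 → 215/345 = 0.6232
  probe: TP=268, FN=81+77+78+79=315 → 268/583 = 0.4597
  r2l: TP=310, FN=53+62+55+63=233 → 310/543 = 0.5709
  u2r: TP=111, FN=23+24+27+31=105 → 111/216 = 0.5139
Macro-recall = mean = (0.3895 + 0.6232 + 0.4597 + 0.5709 + 0.5139) / 5 = 0.511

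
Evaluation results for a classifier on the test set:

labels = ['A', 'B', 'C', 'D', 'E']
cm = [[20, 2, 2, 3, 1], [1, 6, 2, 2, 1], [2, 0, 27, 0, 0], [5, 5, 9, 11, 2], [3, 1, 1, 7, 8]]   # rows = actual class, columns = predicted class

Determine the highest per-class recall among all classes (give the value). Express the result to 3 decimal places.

Per-class recall (TP/(TP+FN)):
  A: TP=20, FN=2+2+3+1=8 → 20/28 = 0.7143
  B: TP=6, FN=1+2+2+1=6 → 6/12 = 0.5000
  C: TP=27, FN=2+0+0+0=2 → 27/29 = 0.9310
  D: TP=11, FN=5+5+9+2=21 → 11/32 = 0.3438
  E: TP=8, FN=3+1+1+7=12 → 8/20 = 0.4000
Highest is class 'C' with recall = 0.931.

0.931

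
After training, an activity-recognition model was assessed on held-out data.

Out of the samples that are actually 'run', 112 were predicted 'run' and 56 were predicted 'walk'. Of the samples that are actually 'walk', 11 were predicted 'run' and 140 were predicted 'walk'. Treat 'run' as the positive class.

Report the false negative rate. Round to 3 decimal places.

FNR = FN/(FN+TP) = 56/(56+112) = 0.333

0.333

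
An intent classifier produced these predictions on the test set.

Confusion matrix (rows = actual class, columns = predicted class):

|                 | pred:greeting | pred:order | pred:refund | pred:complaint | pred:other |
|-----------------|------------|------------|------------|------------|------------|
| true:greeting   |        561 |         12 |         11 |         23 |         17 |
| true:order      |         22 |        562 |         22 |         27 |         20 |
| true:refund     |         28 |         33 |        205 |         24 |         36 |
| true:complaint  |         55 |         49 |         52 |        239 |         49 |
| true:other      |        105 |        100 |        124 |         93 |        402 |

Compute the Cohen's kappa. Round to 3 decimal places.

0.603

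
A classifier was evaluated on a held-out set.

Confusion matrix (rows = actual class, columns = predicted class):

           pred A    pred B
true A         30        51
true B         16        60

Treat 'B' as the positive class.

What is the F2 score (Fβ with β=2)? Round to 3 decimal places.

0.723

Fβ = (1+β²)·TP / ((1+β²)·TP + β²·FN + FP), with β²=4
= 5·60 / (5·60 + 4·16 + 51) = 0.723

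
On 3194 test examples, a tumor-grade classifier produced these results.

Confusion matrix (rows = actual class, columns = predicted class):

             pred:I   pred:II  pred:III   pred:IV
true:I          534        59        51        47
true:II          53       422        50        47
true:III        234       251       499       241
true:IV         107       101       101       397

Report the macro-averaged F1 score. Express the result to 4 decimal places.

Per-class F1 score (2·TP/(2·TP+FP+FN)):
  I: TP=534, FP=53+234+107=394, FN=59+51+47=157 → 1068/1619 = 0.65967
  II: TP=422, FP=59+251+101=411, FN=53+50+47=150 → 844/1405 = 0.60071
  III: TP=499, FP=51+50+101=202, FN=234+251+241=726 → 998/1926 = 0.51817
  IV: TP=397, FP=47+47+241=335, FN=107+101+101=309 → 794/1438 = 0.55216
Macro-F1 score = mean = (0.65967 + 0.60071 + 0.51817 + 0.55216) / 4 = 0.5827

0.5827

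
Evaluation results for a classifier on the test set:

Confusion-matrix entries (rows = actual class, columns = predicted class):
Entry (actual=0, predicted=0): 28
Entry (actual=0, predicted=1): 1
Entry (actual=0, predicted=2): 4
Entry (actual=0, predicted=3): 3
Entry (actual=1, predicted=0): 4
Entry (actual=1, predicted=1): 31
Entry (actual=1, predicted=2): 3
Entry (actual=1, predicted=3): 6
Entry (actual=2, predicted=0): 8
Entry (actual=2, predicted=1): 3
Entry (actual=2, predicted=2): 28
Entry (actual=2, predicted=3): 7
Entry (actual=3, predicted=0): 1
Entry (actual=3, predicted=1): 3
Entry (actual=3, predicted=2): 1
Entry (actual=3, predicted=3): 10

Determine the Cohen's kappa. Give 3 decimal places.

0.578

Observed agreement pₒ = trace/N = 97/141 = 0.6879
Expected agreement pₑ = Σ (rowᵢ·colᵢ)/N² = (36·41 + 44·38 + 46·36 + 15·26)/141² = 0.2613
κ = (pₒ − pₑ)/(1 − pₑ) = (0.6879 − 0.2613)/(1 − 0.2613) = 0.578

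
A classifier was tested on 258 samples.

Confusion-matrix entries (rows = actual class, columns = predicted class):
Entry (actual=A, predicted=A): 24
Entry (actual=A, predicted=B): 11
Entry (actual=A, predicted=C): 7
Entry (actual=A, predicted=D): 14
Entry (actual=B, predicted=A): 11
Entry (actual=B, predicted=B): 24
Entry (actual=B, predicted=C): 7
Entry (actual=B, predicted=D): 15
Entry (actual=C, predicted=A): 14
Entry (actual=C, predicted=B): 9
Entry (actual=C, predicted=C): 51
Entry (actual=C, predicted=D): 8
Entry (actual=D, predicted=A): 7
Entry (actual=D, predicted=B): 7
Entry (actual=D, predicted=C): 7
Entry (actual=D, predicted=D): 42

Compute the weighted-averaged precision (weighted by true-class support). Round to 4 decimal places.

0.5519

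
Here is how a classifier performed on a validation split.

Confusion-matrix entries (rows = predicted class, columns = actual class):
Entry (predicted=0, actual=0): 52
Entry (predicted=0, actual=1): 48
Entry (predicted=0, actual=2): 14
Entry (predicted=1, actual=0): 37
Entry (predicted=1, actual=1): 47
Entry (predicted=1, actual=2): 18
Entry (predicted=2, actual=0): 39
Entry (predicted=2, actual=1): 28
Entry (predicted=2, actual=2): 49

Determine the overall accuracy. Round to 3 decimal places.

0.446

Accuracy = trace / total = (52+47+49=148) / 332 = 148/332 = 0.446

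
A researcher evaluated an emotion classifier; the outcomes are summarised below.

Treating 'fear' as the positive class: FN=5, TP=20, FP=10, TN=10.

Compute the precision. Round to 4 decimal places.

Precision = TP/(TP+FP) = 20/(20+10) = 20/30 = 0.6667

0.6667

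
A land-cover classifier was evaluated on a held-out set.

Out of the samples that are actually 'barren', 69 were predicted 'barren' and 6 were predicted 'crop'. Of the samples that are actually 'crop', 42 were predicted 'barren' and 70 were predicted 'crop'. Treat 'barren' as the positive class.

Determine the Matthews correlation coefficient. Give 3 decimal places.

MCC = (TP·TN − FP·FN) / √((TP+FP)(TP+FN)(TN+FP)(TN+FN))
Numerator = 69·70 − 42·6 = 4578
Denominator = √(111·75·112·76) = √70862400 = 8417.9808
MCC = 4578 / 8417.9808 = 0.544

0.544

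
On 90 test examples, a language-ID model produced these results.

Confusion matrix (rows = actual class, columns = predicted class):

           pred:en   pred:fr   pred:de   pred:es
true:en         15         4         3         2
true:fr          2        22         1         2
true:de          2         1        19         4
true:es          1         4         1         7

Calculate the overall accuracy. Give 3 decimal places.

0.700

Accuracy = trace / total = (15+22+19+7=63) / 90 = 63/90 = 0.700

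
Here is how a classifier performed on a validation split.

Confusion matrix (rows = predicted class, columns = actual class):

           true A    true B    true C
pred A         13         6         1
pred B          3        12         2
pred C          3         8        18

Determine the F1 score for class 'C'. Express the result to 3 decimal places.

0.720

Take TP from the diagonal, FP from the rest of the 'C' prediction marginal, FN from the rest of the 'C' actual marginal.
F1 score = 2·TP/(2·TP+FP+FN).
C: TP=18, FP=3+8=11, FN=1+2=3 → 36/50 = 0.7200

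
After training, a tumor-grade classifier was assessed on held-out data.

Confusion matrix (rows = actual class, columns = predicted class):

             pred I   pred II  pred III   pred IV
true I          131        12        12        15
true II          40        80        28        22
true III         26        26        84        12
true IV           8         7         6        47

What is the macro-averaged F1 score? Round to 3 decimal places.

Per-class F1 score (2·TP/(2·TP+FP+FN)):
  I: TP=131, FP=40+26+8=74, FN=12+12+15=39 → 262/375 = 0.6987
  II: TP=80, FP=12+26+7=45, FN=40+28+22=90 → 160/295 = 0.5424
  III: TP=84, FP=12+28+6=46, FN=26+26+12=64 → 168/278 = 0.6043
  IV: TP=47, FP=15+22+12=49, FN=8+7+6=21 → 94/164 = 0.5732
Macro-F1 score = mean = (0.6987 + 0.5424 + 0.6043 + 0.5732) / 4 = 0.605

0.605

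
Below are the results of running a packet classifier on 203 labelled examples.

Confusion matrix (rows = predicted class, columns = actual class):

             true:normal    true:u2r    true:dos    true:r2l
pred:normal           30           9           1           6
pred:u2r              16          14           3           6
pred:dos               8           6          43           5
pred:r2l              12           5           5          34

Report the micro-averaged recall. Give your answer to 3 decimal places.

Micro-averaging pools counts across classes: ΣTP=121, ΣFP=82, ΣFN=82.
Micro-recall = TP/(TP+FN) on pooled counts = 0.596 (equals overall accuracy in single-label multiclass).

0.596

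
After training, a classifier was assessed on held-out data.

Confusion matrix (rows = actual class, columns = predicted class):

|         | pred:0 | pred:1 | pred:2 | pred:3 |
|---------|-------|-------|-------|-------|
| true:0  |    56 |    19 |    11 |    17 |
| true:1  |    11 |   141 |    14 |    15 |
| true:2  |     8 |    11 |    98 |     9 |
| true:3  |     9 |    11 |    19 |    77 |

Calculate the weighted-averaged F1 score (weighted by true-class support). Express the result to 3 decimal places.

Per-class F1 score (2·TP/(2·TP+FP+FN)):
  0: TP=56, FP=11+8+9=28, FN=19+11+17=47 → 112/187 = 0.5989
  1: TP=141, FP=19+11+11=41, FN=11+14+15=40 → 282/363 = 0.7769
  2: TP=98, FP=11+14+19=44, FN=8+11+9=28 → 196/268 = 0.7313
  3: TP=77, FP=17+15+9=41, FN=9+11+19=39 → 154/234 = 0.6581
Weighted-F1 score = Σ (supportᵢ/N)·F1 scoreᵢ with N=526: (103/526)·0.5989 + (181/526)·0.7769 + (126/526)·0.7313 + (116/526)·0.6581 = 0.705

0.705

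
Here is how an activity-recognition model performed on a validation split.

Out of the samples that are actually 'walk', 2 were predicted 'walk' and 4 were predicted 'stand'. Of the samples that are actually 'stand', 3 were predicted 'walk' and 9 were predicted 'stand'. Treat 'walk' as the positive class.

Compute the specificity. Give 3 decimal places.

Specificity = TN/(TN+FP) = 9/(9+3) = 0.750

0.750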